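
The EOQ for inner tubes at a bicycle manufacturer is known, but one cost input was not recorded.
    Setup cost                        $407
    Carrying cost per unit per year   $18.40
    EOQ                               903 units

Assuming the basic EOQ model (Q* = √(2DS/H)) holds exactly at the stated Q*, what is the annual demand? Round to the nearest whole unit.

EOQ relation: Q² = 2DS/H, so rearrange for the unknown.
D = Q²H / (2S) = 903² × 18.4 / (2 × 407) = 18,431.85

18,432 units per year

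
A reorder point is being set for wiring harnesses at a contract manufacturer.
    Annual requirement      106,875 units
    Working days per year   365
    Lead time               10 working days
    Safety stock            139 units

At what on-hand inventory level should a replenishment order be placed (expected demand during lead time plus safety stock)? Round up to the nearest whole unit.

3,068 units

Daily demand d = 106,875 / 365 = 292.808 units/day
Demand during lead time = 292.808 × 10 = 2,928.08
Reorder point = 2,928.08 + 139 = 3,067.08 → round up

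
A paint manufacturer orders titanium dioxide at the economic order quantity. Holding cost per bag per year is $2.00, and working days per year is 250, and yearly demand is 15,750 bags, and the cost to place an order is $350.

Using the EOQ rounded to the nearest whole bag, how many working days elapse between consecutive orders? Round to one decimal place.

Q* = √(2·D·S / H) = √(2·15,750·350 / 2) = √5,512,500.0 ≈ 2,347.87 → Q = 2,348 bags
Cycle time = (working days × Q)/D = (250 × 2,348) / 15,750 = 37.270 days

37.3 days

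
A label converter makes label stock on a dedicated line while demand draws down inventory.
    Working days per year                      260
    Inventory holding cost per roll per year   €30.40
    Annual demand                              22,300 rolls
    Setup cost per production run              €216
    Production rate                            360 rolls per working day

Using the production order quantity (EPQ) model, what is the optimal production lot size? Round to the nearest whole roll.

Daily demand d = 22,300/260 = 85.769; p = 360; 1 − d/p = 0.76175
EPQ = √(2DS / (H(1 − d/p)))
    = √(2 × 22,300 × 216 / (30.4 × 0.76175)) ≈ 644.99

645 rolls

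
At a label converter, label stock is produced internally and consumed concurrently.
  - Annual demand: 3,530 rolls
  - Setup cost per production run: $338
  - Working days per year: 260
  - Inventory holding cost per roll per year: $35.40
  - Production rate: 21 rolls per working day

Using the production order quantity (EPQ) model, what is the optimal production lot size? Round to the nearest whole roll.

437 rolls

d = 3,530/260 = 13.5769 rolls/day;  effective holding cost H(1 − d/p) = 35.4·(1 − 13.5769/21) = 12.51319
Q* = √(2DS / H_eff) = √(2·3,530·338 / 12.51319) ≈ 436.69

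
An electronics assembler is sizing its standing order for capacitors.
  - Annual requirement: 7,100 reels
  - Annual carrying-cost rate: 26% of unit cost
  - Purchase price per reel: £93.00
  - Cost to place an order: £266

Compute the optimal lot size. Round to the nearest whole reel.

Holding cost per reel per year: H = 26% × £93 = £24.1800
Optimal lot size Q* = (2 × 7,100 × £266 / £24.18)^½ ≈ 395.24

395 reels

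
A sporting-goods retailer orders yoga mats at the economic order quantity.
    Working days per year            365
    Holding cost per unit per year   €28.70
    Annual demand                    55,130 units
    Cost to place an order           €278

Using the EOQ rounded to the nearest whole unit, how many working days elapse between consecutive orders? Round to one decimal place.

Q* = √(2·D·S / H) = √(2·55,130·278 / 28.7) = √1,068,023.7 ≈ 1,033.45 → Q = 1,033 units
Cycle time = (working days × Q)/D = (365 × 1,033) / 55,130 = 6.839 days

6.8 days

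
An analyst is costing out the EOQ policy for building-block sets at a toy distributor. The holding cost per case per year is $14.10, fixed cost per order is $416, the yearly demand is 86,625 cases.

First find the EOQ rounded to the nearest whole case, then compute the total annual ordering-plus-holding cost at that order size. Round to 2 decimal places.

Optimal lot size Q* = (2 × 86,625 × $416 / $14.1)^½ ≈ 2,260.86 → Q = 2,261 cases
Orders/yr = 86,625/2,261 = 38.313; ordering cost = 38.313 × $416 = $15,938.08
Average inventory = 2,261/2 = 1130.5; holding cost = 1130.5 × $14.1 = $15,940.05
Total = $15,938.08 + $15,940.05 = $31,878.13

$31,878.13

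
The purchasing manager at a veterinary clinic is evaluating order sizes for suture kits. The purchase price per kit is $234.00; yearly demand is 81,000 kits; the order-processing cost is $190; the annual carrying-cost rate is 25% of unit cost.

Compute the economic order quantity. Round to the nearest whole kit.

725 kits

Holding cost per kit per year: H = 25% × $234 = $58.5000
Q* = √(2·D·S / H) = √(2·81,000·190 / 58.5) = √526,153.8 ≈ 725.36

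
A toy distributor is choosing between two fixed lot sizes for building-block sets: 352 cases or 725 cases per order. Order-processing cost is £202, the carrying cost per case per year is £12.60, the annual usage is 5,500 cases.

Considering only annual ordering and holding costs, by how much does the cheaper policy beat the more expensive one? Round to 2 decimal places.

£726.06

For each Q, cost = (D/Q)·S + (Q/2)·H.
TC(352) = (5,500/352)×202 + (352/2)×12.6 = £5,373.85
TC(725) = (5,500/725)×202 + (725/2)×12.6 = £6,099.91
|ΔTC| = |£5,373.85 − £6,099.91| = £726.06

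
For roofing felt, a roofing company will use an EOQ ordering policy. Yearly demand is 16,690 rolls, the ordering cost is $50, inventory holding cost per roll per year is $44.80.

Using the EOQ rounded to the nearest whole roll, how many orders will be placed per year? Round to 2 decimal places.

86.48 orders per year

Q* = √(2·D·S / H) = √(2·16,690·50 / 44.8) = √37,254.5 ≈ 193.01 → Q = 193
N = D/Q = 16,690/193 ≈ 86.477 orders/yr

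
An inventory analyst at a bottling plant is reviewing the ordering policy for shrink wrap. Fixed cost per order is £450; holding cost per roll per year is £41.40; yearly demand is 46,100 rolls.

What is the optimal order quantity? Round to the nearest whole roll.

1,001 rolls

Optimal lot size Q* = (2 × 46,100 × £450 / £41.4)^½ ≈ 1,001.09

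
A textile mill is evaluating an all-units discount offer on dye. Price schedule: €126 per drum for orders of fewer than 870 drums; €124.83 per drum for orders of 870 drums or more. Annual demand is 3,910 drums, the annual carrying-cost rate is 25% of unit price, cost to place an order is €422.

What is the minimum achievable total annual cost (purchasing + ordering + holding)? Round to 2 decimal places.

H₁ = 25%×€126 = €31.5000;  H₂ = 25%×€124.83 = €31.2075
EOQ₁ = √(2×3,910×422/31.5000) = 323.67  (< 870, feasible at tier 1)
EOQ₂ = √(2×3,910×422/31.2075) = 325.18  (< 870 → use Q = 870 at tier-2 price)
TC(tier 1 (EOQ₁), Q≈323.7) = €502,855.65
TC(tier 2, Q≈870.0) = €503,557.14
Minimum at tier 1 (EOQ₁): €502,855.65

€502,855.65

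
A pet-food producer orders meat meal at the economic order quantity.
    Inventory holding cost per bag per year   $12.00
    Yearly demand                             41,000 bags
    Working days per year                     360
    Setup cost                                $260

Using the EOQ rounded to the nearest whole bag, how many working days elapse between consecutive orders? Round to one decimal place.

EOQ = √(2DS/H) = √(2 × 41,000 × 260 / 12)
    = √(1,776,666.67) ≈ 1,332.92 → Q = 1,333 bags
Cycle time = (working days × Q)/D = (360 × 1,333) / 41,000 = 11.704 days

11.7 days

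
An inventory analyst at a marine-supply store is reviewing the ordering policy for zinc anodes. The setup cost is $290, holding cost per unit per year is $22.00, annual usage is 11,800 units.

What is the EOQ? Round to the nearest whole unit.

Q* = √(2·D·S / H) = √(2·11,800·290 / 22) = √311,090.9 ≈ 557.76

558 units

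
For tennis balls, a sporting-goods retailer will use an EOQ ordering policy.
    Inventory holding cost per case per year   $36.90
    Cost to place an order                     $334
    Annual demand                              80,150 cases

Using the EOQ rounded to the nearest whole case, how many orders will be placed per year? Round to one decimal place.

Optimal lot size Q* = (2 × 80,150 × $334 / $36.9)^½ ≈ 1,204.56 → Q = 1,205
N = D/Q = 80,150/1,205 ≈ 66.515 orders/yr

66.5 orders per year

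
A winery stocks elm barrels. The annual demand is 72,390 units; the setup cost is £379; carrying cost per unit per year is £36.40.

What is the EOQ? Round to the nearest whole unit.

2DS/H = 2·72,390·379/36.4 = 1,507,462.09
EOQ = √1,507,462.09 ≈ 1,227.79

1,228 units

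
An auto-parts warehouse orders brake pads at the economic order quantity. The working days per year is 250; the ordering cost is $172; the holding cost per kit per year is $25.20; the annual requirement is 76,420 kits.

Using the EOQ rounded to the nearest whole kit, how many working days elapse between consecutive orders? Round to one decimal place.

3.3 days

EOQ = √(2DS/H) = √(2 × 76,420 × 172 / 25.2)
    = √(1,043,193.65) ≈ 1,021.37 → Q = 1,021 kits
T = Q/D × 250 days = 1,021/76,420 × 250 = 3.340 days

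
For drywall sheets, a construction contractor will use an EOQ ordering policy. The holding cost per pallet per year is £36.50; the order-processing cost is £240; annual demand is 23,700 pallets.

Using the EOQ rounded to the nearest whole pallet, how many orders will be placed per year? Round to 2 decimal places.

2DS/H = 2·23,700·240/36.5 = 311,671.23
EOQ = √311,671.23 ≈ 558.28 → Q = 558
N = D/Q = 23,700/558 ≈ 42.473 orders/yr

42.47 orders per year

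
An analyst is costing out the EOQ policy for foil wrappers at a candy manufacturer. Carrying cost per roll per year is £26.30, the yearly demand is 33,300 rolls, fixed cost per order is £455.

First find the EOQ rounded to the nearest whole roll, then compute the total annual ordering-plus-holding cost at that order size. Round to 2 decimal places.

£28,230.64

EOQ = √(2DS/H) = √(2 × 33,300 × 455 / 26.3)
    = √(1,152,205.32) ≈ 1,073.41 → Q = 1,073 rolls
Orders/yr = 33,300/1,073 = 31.034; ordering cost = 31.034 × £455 = £14,120.69
Average inventory = 1,073/2 = 536.5; holding cost = 536.5 × £26.3 = £14,109.95
Total = £14,120.69 + £14,109.95 = £28,230.64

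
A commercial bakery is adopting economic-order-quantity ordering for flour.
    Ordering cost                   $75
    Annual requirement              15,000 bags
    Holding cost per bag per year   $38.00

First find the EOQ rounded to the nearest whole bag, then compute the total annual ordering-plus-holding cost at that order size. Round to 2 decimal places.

$9,246.63

2DS/H = 2·15,000·75/38 = 59,210.53
EOQ = √59,210.53 ≈ 243.33 → Q = 243 bags
Orders/yr = 15,000/243 = 61.728; ordering cost = 61.728 × $75 = $4,629.63
Average inventory = 243/2 = 121.5; holding cost = 121.5 × $38 = $4,617.00
Total = $4,629.63 + $4,617.00 = $9,246.63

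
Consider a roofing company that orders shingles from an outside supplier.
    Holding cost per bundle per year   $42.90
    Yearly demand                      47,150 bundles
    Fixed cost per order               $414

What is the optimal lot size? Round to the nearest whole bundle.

2DS/H = 2·47,150·414/42.9 = 910,027.97
EOQ = √910,027.97 ≈ 953.95

954 bundles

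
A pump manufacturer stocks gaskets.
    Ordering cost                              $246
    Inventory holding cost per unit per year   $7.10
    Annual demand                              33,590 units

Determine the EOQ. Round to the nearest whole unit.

Q* = √(2·D·S / H) = √(2·33,590·246 / 7.1) = √2,327,645.1 ≈ 1,525.66

1,526 units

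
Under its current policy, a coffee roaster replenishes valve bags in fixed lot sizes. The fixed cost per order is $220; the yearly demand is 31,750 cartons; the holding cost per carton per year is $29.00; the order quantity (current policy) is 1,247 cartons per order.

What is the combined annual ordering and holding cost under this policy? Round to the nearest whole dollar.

$23,683

Ordering: D/Q × S = 31,750/1,247 × $220 = $5,601.44
Holding:  Q/2 × H = 1,247/2 × $29 = $18,081.50
Total = $5,601.44 + $18,081.50 = $23,682.94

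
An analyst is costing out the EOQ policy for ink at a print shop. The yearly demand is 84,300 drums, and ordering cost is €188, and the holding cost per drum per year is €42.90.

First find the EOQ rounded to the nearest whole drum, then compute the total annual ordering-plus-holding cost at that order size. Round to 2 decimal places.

Optimal lot size Q* = (2 × 84,300 × €188 / €42.9)^½ ≈ 859.57 → Q = 860 drums
Ordering: D/Q × S = 84,300/860 × €188 = €18,428.37
Holding:  Q/2 × H = 860/2 × €42.9 = €18,447.00
Total = €18,428.37 + €18,447.00 = €36,875.37

€36,875.37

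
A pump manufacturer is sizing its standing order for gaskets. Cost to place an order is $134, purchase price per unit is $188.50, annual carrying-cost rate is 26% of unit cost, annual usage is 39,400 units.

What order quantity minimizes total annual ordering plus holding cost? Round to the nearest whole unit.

Carrying cost H = $188.5 × 26% = $49.0100/unit/yr
Q* = √(2·D·S / H) = √(2·39,400·134 / 49.01) = √215,449.9 ≈ 464.17

464 units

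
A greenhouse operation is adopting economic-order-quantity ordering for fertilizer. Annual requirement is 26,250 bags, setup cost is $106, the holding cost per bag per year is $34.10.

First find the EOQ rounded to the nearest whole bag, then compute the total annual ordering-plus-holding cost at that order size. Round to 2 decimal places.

$13,775.58

Q* = √(2·D·S / H) = √(2·26,250·106 / 34.1) = √163,196.5 ≈ 403.98 → Q = 404 bags
Annual ordering cost = (D/Q)·S = (26,250/404) × 106 = $6,887.38
Annual holding cost  = (Q/2)·H = (404/2) × 34.1 = $6,888.20
Total = $6,887.38 + $6,888.20 = $13,775.58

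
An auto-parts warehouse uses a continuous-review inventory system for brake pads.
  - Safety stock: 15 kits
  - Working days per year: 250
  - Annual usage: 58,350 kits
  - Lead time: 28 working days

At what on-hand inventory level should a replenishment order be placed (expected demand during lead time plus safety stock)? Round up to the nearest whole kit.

6,551 kits

Daily demand d = 58,350 / 250 = 233.400 kits/day
Demand during lead time = 233.400 × 28 = 6,535.20
Reorder point = 6,535.20 + 15 = 6,550.20 → round up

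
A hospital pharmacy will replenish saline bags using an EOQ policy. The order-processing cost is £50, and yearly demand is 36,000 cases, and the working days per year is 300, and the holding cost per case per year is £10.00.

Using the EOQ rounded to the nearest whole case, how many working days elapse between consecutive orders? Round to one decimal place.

Optimal lot size Q* = (2 × 36,000 × £50 / £10)^½ ≈ 600.00 → Q = 600 cases
T = Q/D × 300 days = 600/36,000 × 300 = 5.000 days

5.0 days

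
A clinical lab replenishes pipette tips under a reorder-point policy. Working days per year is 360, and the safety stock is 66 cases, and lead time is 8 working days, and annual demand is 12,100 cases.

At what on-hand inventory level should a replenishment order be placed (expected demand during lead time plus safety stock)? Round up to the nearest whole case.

Daily demand d = 12,100 / 360 = 33.611 cases/day
Demand during lead time = 33.611 × 8 = 268.89
Reorder point = 268.89 + 66 = 334.89 → round up

335 cases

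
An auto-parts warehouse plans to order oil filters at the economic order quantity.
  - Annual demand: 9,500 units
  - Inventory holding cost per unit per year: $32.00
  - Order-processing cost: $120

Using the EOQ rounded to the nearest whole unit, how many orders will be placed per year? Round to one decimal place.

Q* = √(2·D·S / H) = √(2·9,500·120 / 32) = √71,250.0 ≈ 266.93 → Q = 267
N = D/Q = 9,500/267 ≈ 35.581 orders/yr

35.6 orders per year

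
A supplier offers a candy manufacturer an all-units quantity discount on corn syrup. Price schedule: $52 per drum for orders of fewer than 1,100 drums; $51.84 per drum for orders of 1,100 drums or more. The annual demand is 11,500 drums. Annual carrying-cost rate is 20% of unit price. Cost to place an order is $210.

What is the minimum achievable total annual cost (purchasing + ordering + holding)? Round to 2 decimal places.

H₁ = 20%×$52 = $10.4000;  H₂ = 20%×$51.84 = $10.3680
EOQ₁ = √(2×11,500×210/10.4000) = 681.49  (< 1,100, feasible at tier 1)
EOQ₂ = √(2×11,500×210/10.3680) = 682.54  (< 1,100 → use Q = 1,100 at tier-2 price)
TC(tier 1 (EOQ₁), Q≈681.5) = $605,087.45
TC(tier 2, Q≈1,100.0) = $604,057.85
Minimum at tier 2: $604,057.85

$604,057.85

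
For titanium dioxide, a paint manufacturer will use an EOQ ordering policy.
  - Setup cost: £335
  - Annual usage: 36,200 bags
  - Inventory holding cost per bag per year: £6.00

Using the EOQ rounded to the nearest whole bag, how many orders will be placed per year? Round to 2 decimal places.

Optimal lot size Q* = (2 × 36,200 × £335 / £6)^½ ≈ 2,010.56 → Q = 2,011
Orders per year = D/Q = 36,200 / 2,011 = 18.001

18.00 orders per year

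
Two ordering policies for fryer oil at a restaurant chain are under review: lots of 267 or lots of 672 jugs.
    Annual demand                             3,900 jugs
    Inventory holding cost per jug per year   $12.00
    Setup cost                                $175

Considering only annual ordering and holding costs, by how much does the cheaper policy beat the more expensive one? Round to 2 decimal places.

$889.45

For each Q, cost = (D/Q)·S + (Q/2)·H.
TC(267) = (3,900/267)×175 + (267/2)×12 = $4,158.18
TC(672) = (3,900/672)×175 + (672/2)×12 = $5,047.62
Cheaper: Q = 267.  Difference = $889.45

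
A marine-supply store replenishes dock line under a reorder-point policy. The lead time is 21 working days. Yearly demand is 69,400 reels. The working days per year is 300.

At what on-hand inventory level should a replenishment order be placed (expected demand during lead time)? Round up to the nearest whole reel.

Daily demand d = 69,400 / 300 = 231.333 reels/day
Demand during lead time = 231.333 × 21 = 4,858.00
Reorder point = 4,858.00 → round up

4,858 reels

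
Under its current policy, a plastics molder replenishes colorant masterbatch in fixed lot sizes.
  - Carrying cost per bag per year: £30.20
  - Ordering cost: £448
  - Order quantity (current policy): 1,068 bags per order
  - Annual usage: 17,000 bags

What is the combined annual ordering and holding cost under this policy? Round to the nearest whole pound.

£23,258

Annual ordering cost = (D/Q)·S = (17,000/1,068) × 448 = £7,131.09
Annual holding cost  = (Q/2)·H = (1,068/2) × 30.2 = £16,126.80
Total = £7,131.09 + £16,126.80 = £23,257.89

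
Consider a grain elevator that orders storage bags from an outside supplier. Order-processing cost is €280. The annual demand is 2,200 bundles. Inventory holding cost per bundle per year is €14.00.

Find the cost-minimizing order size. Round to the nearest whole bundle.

2DS/H = 2·2,200·280/14 = 88,000.00
EOQ = √88,000.00 ≈ 296.65

297 bundles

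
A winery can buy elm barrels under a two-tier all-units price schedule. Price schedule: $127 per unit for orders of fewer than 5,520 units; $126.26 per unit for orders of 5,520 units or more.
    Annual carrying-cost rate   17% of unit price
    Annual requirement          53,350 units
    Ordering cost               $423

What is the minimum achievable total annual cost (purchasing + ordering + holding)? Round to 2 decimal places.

H₁ = 17%×$127 = $21.5900;  H₂ = 17%×$126.26 = $21.4642
EOQ₁ = √(2×53,350×423/21.5900) = 1,445.86  (< 5,520, feasible at tier 1)
EOQ₂ = √(2×53,350×423/21.4642) = 1,450.09  (< 5,520 → use Q = 5,520 at tier-2 price)
TC(tier 1 (EOQ₁), Q≈1,445.9) = $6,806,666.11
TC(tier 2, Q≈5,520.0) = $6,799,300.43
Minimum at tier 2: $6,799,300.43

$6,799,300.43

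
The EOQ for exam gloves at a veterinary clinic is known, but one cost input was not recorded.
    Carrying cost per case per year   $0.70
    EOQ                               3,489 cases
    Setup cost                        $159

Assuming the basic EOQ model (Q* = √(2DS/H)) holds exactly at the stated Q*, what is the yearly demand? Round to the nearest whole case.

EOQ relation: Q² = 2DS/H, so rearrange for the unknown.
D = Q²H / (2S) = 3,489² × 0.7 / (2 × 159) = 26,796.18

26,796 cases per year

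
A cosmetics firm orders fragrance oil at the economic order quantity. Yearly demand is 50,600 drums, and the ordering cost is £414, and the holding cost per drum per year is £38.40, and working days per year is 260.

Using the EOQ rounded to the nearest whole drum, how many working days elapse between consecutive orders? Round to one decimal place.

5.4 days

Optimal lot size Q* = (2 × 50,600 × £414 / £38.4)^½ ≈ 1,044.54 → Q = 1,045 drums
T = Q/D × 260 days = 1,045/50,600 × 260 = 5.370 days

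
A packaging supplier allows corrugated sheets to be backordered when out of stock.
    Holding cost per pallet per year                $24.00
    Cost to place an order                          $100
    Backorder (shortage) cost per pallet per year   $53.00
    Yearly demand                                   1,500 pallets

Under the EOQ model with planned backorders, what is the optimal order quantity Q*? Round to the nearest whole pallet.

Basic EOQ = √(2·1,500·100/24) = 111.803
Backorder adjustment √((H+b)/b) = √((24+53)/53) = 1.2053
Q* = 111.803 × 1.2053 ≈ 134.76

135 pallets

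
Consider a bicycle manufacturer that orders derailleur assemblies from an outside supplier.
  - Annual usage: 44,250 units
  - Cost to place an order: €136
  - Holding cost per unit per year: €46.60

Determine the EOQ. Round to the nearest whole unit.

EOQ = √(2DS/H) = √(2 × 44,250 × 136 / 46.6)
    = √(258,283.26) ≈ 508.22

508 units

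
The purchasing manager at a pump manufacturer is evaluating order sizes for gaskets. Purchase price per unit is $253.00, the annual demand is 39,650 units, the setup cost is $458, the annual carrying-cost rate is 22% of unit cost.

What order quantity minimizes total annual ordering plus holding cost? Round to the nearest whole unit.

808 units

H = i·C = 0.22 × $253 = $55.6600 per unit-year
Q* = √(2·D·S / H) = √(2·39,650·458 / 55.66) = √652,522.5 ≈ 807.79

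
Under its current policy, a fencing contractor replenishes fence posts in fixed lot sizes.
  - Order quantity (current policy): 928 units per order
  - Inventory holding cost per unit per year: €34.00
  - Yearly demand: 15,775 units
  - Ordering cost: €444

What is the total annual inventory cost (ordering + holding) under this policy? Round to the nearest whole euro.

Orders/yr = 15,775/928 = 16.999; ordering cost = 16.999 × €444 = €7,547.52
Average inventory = 928/2 = 464; holding cost = 464 × €34 = €15,776.00
Total = €7,547.52 + €15,776.00 = €23,323.52

€23,324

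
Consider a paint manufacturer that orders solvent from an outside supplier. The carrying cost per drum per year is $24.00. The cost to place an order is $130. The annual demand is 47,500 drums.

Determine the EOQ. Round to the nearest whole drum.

717 drums

EOQ = √(2DS/H) = √(2 × 47,500 × 130 / 24)
    = √(514,583.33) ≈ 717.34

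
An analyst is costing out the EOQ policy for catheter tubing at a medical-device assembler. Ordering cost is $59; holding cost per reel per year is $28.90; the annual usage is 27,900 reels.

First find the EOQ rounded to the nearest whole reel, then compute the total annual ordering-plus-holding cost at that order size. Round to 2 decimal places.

Optimal lot size Q* = (2 × 27,900 × $59 / $28.9)^½ ≈ 337.52 → Q = 338 reels
Annual ordering cost = (D/Q)·S = (27,900/338) × 59 = $4,870.12
Annual holding cost  = (Q/2)·H = (338/2) × 28.9 = $4,884.10
Total = $4,870.12 + $4,884.10 = $9,754.22

$9,754.22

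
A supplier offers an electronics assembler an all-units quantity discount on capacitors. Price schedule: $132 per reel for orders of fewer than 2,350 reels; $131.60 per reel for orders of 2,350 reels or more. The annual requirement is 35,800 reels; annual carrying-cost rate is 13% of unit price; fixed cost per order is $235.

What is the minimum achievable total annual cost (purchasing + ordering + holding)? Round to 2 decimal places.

H₁ = 13%×$132 = $17.1600;  H₂ = 13%×$131.60 = $17.1080
EOQ₁ = √(2×35,800×235/17.1600) = 990.22  (< 2,350, feasible at tier 1)
EOQ₂ = √(2×35,800×235/17.1080) = 991.72  (< 2,350 → use Q = 2,350 at tier-2 price)
TC(tier 1 (EOQ₁), Q≈990.2) = $4,742,592.18
TC(tier 2, Q≈2,350.0) = $4,734,961.90
Minimum at tier 2: $4,734,961.90

$4,734,961.90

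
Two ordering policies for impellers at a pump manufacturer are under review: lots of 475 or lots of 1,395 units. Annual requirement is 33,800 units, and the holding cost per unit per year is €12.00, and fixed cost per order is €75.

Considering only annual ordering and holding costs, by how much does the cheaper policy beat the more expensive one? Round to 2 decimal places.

TC(Q) = (D/Q)S + (Q/2)H
TC(475) = (33,800/475)×75 + (475/2)×12 = €8,186.84
TC(1,395) = (33,800/1,395)×75 + (1,395/2)×12 = €10,187.20
Cheaper: Q = 475.  Difference = €2,000.36

€2,000.36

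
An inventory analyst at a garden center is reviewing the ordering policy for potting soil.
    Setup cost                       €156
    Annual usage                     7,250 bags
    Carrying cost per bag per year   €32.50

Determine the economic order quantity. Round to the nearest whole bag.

264 bags

2DS/H = 2·7,250·156/32.5 = 69,600.00
EOQ = √69,600.00 ≈ 263.82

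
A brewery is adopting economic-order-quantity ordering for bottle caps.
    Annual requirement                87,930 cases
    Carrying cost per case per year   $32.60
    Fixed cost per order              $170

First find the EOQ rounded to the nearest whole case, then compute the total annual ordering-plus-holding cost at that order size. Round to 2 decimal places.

$31,218.84

Q* = √(2·D·S / H) = √(2·87,930·170 / 32.6) = √917,061.3 ≈ 957.63 → Q = 958 cases
Ordering: D/Q × S = 87,930/958 × $170 = $15,603.44
Holding:  Q/2 × H = 958/2 × $32.6 = $15,615.40
Total = $15,603.44 + $15,615.40 = $31,218.84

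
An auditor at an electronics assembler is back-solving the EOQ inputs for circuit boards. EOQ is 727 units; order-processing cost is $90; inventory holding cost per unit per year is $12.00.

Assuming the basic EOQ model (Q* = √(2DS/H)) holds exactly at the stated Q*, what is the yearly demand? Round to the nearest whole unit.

EOQ relation: Q² = 2DS/H, so rearrange for the unknown.
D = Q²H / (2S) = 727² × 12 / (2 × 90) = 35,235.27

35,235 units per year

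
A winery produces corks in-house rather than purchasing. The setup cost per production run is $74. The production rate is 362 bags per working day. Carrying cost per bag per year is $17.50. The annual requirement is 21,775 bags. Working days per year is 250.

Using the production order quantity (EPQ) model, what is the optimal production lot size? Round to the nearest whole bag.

492 bags

Daily demand d = 21,775/250 = 87.100; p = 362; 1 − d/p = 0.75939
EPQ = √(2DS / (H(1 − d/p)))
    = √(2 × 21,775 × 74 / (17.5 × 0.75939)) ≈ 492.45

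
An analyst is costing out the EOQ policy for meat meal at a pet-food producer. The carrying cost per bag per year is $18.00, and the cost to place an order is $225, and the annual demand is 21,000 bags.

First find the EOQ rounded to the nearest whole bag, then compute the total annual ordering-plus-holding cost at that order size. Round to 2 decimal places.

EOQ = √(2DS/H) = √(2 × 21,000 × 225 / 18)
    = √(525,000.00) ≈ 724.57 → Q = 725 bags
Annual ordering cost = (D/Q)·S = (21,000/725) × 225 = $6,517.24
Annual holding cost  = (Q/2)·H = (725/2) × 18 = $6,525.00
Total = $6,517.24 + $6,525.00 = $13,042.24

$13,042.24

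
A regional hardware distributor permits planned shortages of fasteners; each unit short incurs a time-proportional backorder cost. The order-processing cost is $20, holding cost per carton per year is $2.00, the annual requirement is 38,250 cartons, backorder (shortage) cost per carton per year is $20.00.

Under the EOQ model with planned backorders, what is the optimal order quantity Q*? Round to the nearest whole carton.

917 cartons

Q* = √(2DS/H) · √((H + b)/b)
   = √(2 × 38,250 × 20 / 2) · √((2 + 20) / 20)
   = 874.643 × 1.0488 ≈ 917.33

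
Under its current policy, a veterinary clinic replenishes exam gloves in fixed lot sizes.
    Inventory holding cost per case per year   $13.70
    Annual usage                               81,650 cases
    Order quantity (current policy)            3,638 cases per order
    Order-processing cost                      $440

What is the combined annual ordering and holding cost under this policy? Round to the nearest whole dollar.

Ordering: D/Q × S = 81,650/3,638 × $440 = $9,875.21
Holding:  Q/2 × H = 3,638/2 × $13.7 = $24,920.30
Total = $9,875.21 + $24,920.30 = $34,795.51

$34,796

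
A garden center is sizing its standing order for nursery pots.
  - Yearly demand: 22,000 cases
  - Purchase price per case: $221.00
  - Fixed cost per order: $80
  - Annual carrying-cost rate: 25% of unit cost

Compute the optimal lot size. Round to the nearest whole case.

Carrying cost H = $221 × 25% = $55.2500/case/yr
Optimal lot size Q* = (2 × 22,000 × $80 / $55.25)^½ ≈ 252.41

252 cases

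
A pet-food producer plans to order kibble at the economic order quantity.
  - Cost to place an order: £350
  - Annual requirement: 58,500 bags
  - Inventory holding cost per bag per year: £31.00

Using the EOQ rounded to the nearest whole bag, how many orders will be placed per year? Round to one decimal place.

50.9 orders per year

EOQ = √(2DS/H) = √(2 × 58,500 × 350 / 31)
    = √(1,320,967.74) ≈ 1,149.33 → Q = 1,149
N = D/Q = 58,500/1,149 ≈ 50.914 orders/yr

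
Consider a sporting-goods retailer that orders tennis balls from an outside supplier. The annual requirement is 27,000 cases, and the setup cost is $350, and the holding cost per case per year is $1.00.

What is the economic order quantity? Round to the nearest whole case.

4,347 cases

EOQ = √(2DS/H) = √(2 × 27,000 × 350 / 1)
    = √(18,900,000.00) ≈ 4,347.41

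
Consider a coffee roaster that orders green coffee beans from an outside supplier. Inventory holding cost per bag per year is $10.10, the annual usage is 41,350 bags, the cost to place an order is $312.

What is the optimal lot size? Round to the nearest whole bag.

1,598 bags

2DS/H = 2·41,350·312/10.1 = 2,554,693.07
EOQ = √2,554,693.07 ≈ 1,598.34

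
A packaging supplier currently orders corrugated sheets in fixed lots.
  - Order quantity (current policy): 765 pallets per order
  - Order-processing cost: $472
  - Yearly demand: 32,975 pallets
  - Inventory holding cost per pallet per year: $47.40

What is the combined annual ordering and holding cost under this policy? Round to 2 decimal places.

Annual ordering cost = (D/Q)·S = (32,975/765) × 472 = $20,345.36
Annual holding cost  = (Q/2)·H = (765/2) × 47.4 = $18,130.50
Total = $20,345.36 + $18,130.50 = $38,475.86

$38,475.86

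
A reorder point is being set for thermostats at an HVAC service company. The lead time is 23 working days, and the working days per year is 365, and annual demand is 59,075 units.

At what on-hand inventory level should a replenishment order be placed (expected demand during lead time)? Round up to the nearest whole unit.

Daily demand d = 59,075 / 365 = 161.849 units/day
Demand during lead time = 161.849 × 23 = 3,722.53
Reorder point = 3,722.53 → round up

3,723 units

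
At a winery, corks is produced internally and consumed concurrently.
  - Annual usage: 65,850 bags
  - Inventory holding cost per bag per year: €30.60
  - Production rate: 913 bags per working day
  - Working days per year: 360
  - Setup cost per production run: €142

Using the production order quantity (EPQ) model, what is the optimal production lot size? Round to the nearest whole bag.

Daily demand d = 65,850/360 = 182.917; p = 913; 1 − d/p = 0.79965
EPQ = √(2DS / (H(1 − d/p)))
    = √(2 × 65,850 × 142 / (30.6 × 0.79965)) ≈ 874.23

874 bags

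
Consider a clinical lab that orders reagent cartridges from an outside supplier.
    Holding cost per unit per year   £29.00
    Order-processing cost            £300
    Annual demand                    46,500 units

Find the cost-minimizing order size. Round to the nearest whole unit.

EOQ = √(2DS/H) = √(2 × 46,500 × 300 / 29)
    = √(962,068.97) ≈ 980.85

981 units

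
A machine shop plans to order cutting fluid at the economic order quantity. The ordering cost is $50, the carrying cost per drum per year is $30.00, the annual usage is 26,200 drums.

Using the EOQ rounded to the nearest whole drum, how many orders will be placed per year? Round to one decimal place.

88.5 orders per year

2DS/H = 2·26,200·50/30 = 87,333.33
EOQ = √87,333.33 ≈ 295.52 → Q = 296
Orders per year = D/Q = 26,200 / 296 = 88.514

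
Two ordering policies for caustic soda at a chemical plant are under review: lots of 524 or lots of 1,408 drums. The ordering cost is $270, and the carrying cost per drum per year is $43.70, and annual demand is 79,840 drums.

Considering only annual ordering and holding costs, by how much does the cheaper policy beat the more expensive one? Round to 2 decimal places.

$6,513.30

For each Q, cost = (D/Q)·S + (Q/2)·H.
TC(524) = (79,840/524)×270 + (524/2)×43.7 = $52,588.33
TC(1,408) = (79,840/1,408)×270 + (1,408/2)×43.7 = $46,075.03
|ΔTC| = |$52,588.33 − $46,075.03| = $6,513.30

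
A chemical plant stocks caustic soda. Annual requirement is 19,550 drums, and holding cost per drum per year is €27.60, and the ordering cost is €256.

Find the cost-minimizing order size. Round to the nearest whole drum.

EOQ = √(2DS/H) = √(2 × 19,550 × 256 / 27.6)
    = √(362,666.67) ≈ 602.22

602 drums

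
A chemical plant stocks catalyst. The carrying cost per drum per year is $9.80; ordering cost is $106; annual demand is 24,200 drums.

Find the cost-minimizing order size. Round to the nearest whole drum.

2DS/H = 2·24,200·106/9.8 = 523,510.20
EOQ = √523,510.20 ≈ 723.54

724 drums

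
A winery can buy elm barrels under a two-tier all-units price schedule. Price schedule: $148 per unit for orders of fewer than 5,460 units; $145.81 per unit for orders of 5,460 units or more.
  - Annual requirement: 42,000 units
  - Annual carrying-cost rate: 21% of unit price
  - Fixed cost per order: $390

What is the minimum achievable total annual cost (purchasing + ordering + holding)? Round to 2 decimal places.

$6,210,612.87

H₁ = 21%×$148 = $31.0800;  H₂ = 21%×$145.81 = $30.6201
EOQ₁ = √(2×42,000×390/31.0800) = 1,026.67  (< 5,460, feasible at tier 1)
EOQ₂ = √(2×42,000×390/30.6201) = 1,034.35  (< 5,460 → use Q = 5,460 at tier-2 price)
TC(tier 1 (EOQ₁), Q≈1,026.7) = $6,247,908.95
TC(tier 2, Q≈5,460.0) = $6,210,612.87
Minimum at tier 2: $6,210,612.87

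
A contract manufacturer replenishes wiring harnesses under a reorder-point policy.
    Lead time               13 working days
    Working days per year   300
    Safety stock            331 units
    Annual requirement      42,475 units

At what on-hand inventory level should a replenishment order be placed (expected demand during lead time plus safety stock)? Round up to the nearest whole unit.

2,172 units

Daily demand d = 42,475 / 300 = 141.583 units/day
Demand during lead time = 141.583 × 13 = 1,840.58
Reorder point = 1,840.58 + 331 = 2,171.58 → round up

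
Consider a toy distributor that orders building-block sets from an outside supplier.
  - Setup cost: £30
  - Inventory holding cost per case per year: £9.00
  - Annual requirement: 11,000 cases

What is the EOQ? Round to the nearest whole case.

EOQ = √(2DS/H) = √(2 × 11,000 × 30 / 9)
    = √(73,333.33) ≈ 270.80

271 cases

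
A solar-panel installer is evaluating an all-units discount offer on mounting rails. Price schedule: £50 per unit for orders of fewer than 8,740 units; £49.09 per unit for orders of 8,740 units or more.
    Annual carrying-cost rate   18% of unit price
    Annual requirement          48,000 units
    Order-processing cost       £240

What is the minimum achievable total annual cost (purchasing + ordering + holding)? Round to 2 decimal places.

£2,396,252.27

H₁ = 18%×£50 = £9.0000;  H₂ = 18%×£49.09 = £8.8362
EOQ₁ = √(2×48,000×240/9.0000) = 1,600.00  (< 8,740, feasible at tier 1)
EOQ₂ = √(2×48,000×240/8.8362) = 1,614.76  (< 8,740 → use Q = 8,740 at tier-2 price)
TC(tier 1 (EOQ₁), Q≈1,600.0) = £2,414,400.00
TC(tier 2, Q≈8,740.0) = £2,396,252.27
Minimum at tier 2: £2,396,252.27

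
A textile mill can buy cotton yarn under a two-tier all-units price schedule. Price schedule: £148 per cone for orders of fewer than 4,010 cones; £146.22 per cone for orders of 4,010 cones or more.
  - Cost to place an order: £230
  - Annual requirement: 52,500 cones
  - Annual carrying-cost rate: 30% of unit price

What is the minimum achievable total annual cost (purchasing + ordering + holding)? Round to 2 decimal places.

H₁ = 30%×£148 = £44.4000;  H₂ = 30%×£146.22 = £43.8660
EOQ₁ = √(2×52,500×230/44.4000) = 737.51  (< 4,010, feasible at tier 1)
EOQ₂ = √(2×52,500×230/43.8660) = 741.98  (< 4,010 → use Q = 4,010 at tier-2 price)
TC(tier 1 (EOQ₁), Q≈737.5) = £7,802,745.38
TC(tier 2, Q≈4,010.0) = £7,767,512.55
Minimum at tier 2: £7,767,512.55

£7,767,512.55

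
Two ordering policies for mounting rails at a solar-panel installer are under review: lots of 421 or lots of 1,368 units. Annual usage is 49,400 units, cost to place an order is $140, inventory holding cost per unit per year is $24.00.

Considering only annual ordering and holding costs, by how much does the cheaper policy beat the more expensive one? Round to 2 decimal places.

$8.00

Annual cost at Q: ordering D·S/Q plus holding Q·H/2.
TC(421) = (49,400/421)×140 + (421/2)×24 = $21,479.55
TC(1,368) = (49,400/1,368)×140 + (1,368/2)×24 = $21,471.56
Lots of 1,368 are cheaper by $8.00.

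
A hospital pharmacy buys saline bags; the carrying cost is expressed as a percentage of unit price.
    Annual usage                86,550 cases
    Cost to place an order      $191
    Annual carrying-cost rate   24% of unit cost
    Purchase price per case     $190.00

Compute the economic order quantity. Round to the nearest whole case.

Holding cost per case per year: H = 24% × $190 = $45.6000
2DS/H = 2·86,550·191/45.6 = 725,046.05
EOQ = √725,046.05 ≈ 851.50

851 cases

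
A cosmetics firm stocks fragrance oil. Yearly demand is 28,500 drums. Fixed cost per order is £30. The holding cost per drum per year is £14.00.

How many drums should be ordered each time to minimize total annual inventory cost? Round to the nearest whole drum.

349 drums

2DS/H = 2·28,500·30/14 = 122,142.86
EOQ = √122,142.86 ≈ 349.49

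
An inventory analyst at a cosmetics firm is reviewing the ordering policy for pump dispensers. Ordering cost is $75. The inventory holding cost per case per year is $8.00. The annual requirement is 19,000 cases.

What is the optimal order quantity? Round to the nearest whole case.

597 cases

Optimal lot size Q* = (2 × 19,000 × $75 / $8)^½ ≈ 596.87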